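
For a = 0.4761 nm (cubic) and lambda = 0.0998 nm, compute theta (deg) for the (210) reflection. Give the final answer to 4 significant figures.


d = a / sqrt(h^2+k^2+l^2)
d = 0.4761 / sqrt(5) = 0.212918 nm
lambda = 2*d*sin(theta)  =>  sin(theta) = lambda / (2*d)
sin(theta) = 0.0998 / (2 * 0.212918) = 0.234362
theta = 13.55 deg


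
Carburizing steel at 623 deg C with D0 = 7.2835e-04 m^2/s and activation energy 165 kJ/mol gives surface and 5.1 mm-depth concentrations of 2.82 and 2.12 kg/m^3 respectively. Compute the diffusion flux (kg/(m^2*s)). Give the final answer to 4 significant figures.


Step 1: D = D0 * exp(-Qd/(R*T))
T = 623 + 273.15 = 896.15 K
D = 7.2835e-04 * exp(-165e3 / (8.314 * 896.15)) = 1.7559e-13 m^2/s
Step 2: J = D * (C1 - C2) / dx
J = 1.7559e-13 * (2.82 - 2.12) / 5.1e-03
J = 2.41e-11 kg/(m^2*s)


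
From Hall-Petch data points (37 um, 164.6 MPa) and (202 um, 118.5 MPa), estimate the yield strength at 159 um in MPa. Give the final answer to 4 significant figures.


sigma_y = sigma0 + k / sqrt(d)
1/sqrt(d1) = 1/sqrt(3.7e-05) = 164.399;  1/sqrt(d2) = 70.3598
k = (sigma1 - sigma2) / (1/sqrt(d1) - 1/sqrt(d2)) = (164.6 - 118.5) / (164.399 - 70.3598) = 0.490221 MPa*m^0.5
sigma0 = sigma1 - k/sqrt(d1) = 164.6 - 0.490221*164.399 = 84.0082 MPa
sigma_y(d3) = 84.0082 + 0.490221 / sqrt(1.59e-04) = 122.9 MPa


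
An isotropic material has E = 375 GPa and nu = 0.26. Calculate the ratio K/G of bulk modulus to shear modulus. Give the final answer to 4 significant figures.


G = E / (2*(1+nu))
G = 375 / (2*(1+0.26)) = 148.81 GPa
K = E / (3*(1-2*nu))
K = 375 / (3*(1-2*0.26)) = 260.417 GPa
K/G = 260.417 / 148.81 = 1.75


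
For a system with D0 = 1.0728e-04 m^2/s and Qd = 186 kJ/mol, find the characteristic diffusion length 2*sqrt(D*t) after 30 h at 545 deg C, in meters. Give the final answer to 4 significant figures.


Step 1: D = D0 * exp(-Qd/(R*T))
T = 818.15 K
D = 1.0728e-04 * exp(-186e3 / (8.314 * 818.15)) = 1.42874e-16 m^2/s
Step 2: L = 2*sqrt(D*t)
t = 30 h = 108000 s
L = 2*sqrt(1.42874e-16 * 108000) = 7.856e-06 m


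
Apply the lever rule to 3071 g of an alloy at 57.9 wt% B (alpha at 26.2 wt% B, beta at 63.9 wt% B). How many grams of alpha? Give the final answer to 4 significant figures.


f_alpha = (C_beta - C0) / (C_beta - C_alpha)
f_alpha = (63.9 - 57.9) / (63.9 - 26.2) = 0.159151
m_alpha = f_alpha * m_total = 0.159151 * 3071 = 488.8 g


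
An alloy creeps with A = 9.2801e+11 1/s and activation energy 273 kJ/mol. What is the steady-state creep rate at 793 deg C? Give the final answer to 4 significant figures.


rate = A * exp(-Q / (R*T))
T = 793 + 273.15 = 1066.15 K
rate = 9.2801e+11 * exp(-273e3 / (8.314 * 1066.15))
rate = 0.03906 1/s


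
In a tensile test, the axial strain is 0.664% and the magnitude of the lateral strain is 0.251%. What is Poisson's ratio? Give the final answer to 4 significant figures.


nu = -epsilon_lat / epsilon_axial
Lateral strain is contraction (negative), so using magnitudes:
nu = 0.251 / 0.664
nu = 0.378


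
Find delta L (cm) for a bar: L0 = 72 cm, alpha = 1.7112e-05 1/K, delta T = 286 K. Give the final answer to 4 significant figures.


dL = L0 * alpha * dT
dL = 72 * 1.7112e-05 * 286
dL = 0.3524 cm


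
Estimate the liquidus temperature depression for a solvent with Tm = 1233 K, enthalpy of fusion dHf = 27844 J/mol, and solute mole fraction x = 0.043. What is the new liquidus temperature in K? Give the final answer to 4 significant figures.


dT = R*Tm^2*x / dHf
dT = 8.314 * 1233^2 * 0.043 / 27844
dT = 19.5197 K
T_new = 1233 - 19.5197 = 1213 K


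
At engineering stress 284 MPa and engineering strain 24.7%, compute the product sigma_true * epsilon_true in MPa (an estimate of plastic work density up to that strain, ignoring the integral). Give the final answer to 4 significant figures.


sigma_true = sigma_eng * (1 + epsilon_eng)
sigma_true = 284 * (1 + 0.247) = 354.148 MPa
epsilon_true = ln(1 + epsilon_eng)
epsilon_true = ln(1 + 0.247) = 0.220741
sigma_true * epsilon_true = 354.148 * 0.220741 = 78.17 MPa


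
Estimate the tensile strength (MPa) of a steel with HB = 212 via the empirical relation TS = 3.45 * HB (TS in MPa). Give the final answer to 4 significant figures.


TS (MPa) = 3.45 * HB
TS = 3.45 * 212
TS = 731.4 MPa


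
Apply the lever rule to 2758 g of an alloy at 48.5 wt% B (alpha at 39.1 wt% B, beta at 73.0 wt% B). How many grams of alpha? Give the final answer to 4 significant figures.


f_alpha = (C_beta - C0) / (C_beta - C_alpha)
f_alpha = (73.0 - 48.5) / (73.0 - 39.1) = 0.722714
m_alpha = f_alpha * m_total = 0.722714 * 2758 = 1993 g


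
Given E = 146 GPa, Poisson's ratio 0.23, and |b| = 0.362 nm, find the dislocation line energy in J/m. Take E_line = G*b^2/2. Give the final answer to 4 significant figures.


Step 1: G = E / (2*(1+nu))
G = 146 / (2*(1+0.23)) = 59.3496 GPa = 5.93496e+10 Pa
Step 2: E_line = G*b^2/2
b = 0.362 nm = 3.62e-10 m
E_line = 0.5 * 5.93496e+10 * (3.62e-10)^2 = 3.889e-09 J/m


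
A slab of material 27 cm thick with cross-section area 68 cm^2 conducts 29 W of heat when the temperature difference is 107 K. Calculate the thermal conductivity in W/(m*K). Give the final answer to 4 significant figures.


k = Q*L / (A*dT)
L = 0.27 m, A = 6.8e-03 m^2
k = 29 * 0.27 / (6.8e-03 * 107)
k = 10.76 W/(m*K)


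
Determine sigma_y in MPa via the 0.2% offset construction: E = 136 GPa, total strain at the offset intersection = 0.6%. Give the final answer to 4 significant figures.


Offset strain = 0.002
Elastic strain at yield = total_strain - offset = 6e-03 - 0.002 = 4e-03
sigma_y = E * elastic_strain = 136000 * 4e-03
sigma_y = 544 MPa


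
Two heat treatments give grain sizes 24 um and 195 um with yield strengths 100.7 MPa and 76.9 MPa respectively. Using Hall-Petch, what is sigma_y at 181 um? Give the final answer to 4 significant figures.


sigma_y = sigma0 + k / sqrt(d)
1/sqrt(d1) = 1/sqrt(2.4e-05) = 204.124;  1/sqrt(d2) = 71.6115
k = (sigma1 - sigma2) / (1/sqrt(d1) - 1/sqrt(d2)) = (100.7 - 76.9) / (204.124 - 71.6115) = 0.179605 MPa*m^0.5
sigma0 = sigma1 - k/sqrt(d1) = 100.7 - 0.179605*204.124 = 64.0382 MPa
sigma_y(d3) = 64.0382 + 0.179605 / sqrt(1.81e-04) = 77.39 MPa


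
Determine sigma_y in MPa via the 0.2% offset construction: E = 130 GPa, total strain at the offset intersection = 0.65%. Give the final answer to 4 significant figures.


Offset strain = 0.002
Elastic strain at yield = total_strain - offset = 6.5e-03 - 0.002 = 4.5e-03
sigma_y = E * elastic_strain = 130000 * 4.5e-03
sigma_y = 585 MPa


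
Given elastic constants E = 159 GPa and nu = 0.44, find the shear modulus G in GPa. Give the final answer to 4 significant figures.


G = E / (2*(1+nu))
G = 159 / (2*(1+0.44))
G = 55.21 GPa


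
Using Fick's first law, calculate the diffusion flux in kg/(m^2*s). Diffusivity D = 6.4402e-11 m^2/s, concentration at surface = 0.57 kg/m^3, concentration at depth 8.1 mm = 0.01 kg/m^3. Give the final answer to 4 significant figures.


J = -D * (dC/dx) = D * (C1 - C2) / dx
J = 6.4402e-11 * (0.57 - 0.01) / 8.1e-03
J = 4.452e-09 kg/(m^2*s)


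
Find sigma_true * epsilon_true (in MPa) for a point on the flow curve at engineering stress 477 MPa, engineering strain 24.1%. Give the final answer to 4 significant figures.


sigma_true = sigma_eng * (1 + epsilon_eng)
sigma_true = 477 * (1 + 0.241) = 591.957 MPa
epsilon_true = ln(1 + epsilon_eng)
epsilon_true = ln(1 + 0.241) = 0.215918
sigma_true * epsilon_true = 591.957 * 0.215918 = 127.8 MPa


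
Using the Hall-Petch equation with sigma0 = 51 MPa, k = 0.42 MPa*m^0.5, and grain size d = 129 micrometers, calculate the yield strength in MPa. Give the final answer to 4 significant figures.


sigma_y = sigma0 + k / sqrt(d)
d = 129 um = 1.29e-04 m
sigma_y = 51 + 0.42 / sqrt(1.29e-04)
sigma_y = 87.98 MPa


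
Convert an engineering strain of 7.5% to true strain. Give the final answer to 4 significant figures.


epsilon_true = ln(1 + epsilon_eng)
epsilon_true = ln(1 + 0.075)
epsilon_true = 0.07232


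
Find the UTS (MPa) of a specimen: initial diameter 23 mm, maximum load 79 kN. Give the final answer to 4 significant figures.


A0 = pi*(d/2)^2 = pi*(23/2)^2 = 415.476 mm^2
UTS = F_max / A0 = 79*1000 / 415.476
UTS = 190.1 MPa


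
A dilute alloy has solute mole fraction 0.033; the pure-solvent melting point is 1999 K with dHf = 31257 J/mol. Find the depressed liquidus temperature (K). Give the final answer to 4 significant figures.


dT = R*Tm^2*x / dHf
dT = 8.314 * 1999^2 * 0.033 / 31257
dT = 35.0754 K
T_new = 1999 - 35.0754 = 1964 K


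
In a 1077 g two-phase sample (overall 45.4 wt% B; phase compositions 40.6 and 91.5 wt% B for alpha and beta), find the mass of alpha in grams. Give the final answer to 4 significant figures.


f_alpha = (C_beta - C0) / (C_beta - C_alpha)
f_alpha = (91.5 - 45.4) / (91.5 - 40.6) = 0.905697
m_alpha = f_alpha * m_total = 0.905697 * 1077 = 975.4 g


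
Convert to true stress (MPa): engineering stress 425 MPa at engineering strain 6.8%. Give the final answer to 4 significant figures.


sigma_true = sigma_eng * (1 + epsilon_eng)
sigma_true = 425 * (1 + 0.068)
sigma_true = 453.9 MPa


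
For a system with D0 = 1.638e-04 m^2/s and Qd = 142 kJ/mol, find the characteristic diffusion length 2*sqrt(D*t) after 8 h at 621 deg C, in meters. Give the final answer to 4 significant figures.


Step 1: D = D0 * exp(-Qd/(R*T))
T = 894.15 K
D = 1.638e-04 * exp(-142e3 / (8.314 * 894.15)) = 8.29142e-13 m^2/s
Step 2: L = 2*sqrt(D*t)
t = 8 h = 28800 s
L = 2*sqrt(8.29142e-13 * 28800) = 3.091e-04 m


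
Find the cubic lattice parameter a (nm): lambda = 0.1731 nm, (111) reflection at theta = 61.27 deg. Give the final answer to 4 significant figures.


d = lambda / (2*sin(theta))
d = 0.1731 / (2*sin(61.27 deg))
d = 0.0987006 nm
a = d * sqrt(h^2+k^2+l^2) = 0.0987006 * sqrt(3)
a = 0.171 nm


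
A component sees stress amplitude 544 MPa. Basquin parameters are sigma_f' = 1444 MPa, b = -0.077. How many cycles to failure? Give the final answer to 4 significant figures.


sigma_a = sigma_f' * (2*Nf)^b
2*Nf = (sigma_a / sigma_f')^(1/b)
2*Nf = (544 / 1444)^(1/-0.077)
2*Nf = 320687
Nf = 160300 cycles


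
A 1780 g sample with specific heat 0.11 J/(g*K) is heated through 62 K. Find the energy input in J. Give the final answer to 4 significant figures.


Q = m * cp * dT
Q = 1780 * 0.11 * 62
Q = 12140 J


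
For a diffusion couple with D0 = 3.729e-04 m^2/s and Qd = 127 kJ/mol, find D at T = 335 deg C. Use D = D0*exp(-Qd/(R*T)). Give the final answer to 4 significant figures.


D = D0 * exp(-Qd / (R*T))
T = 608.15 K
D = 3.729e-04 * exp(-127e3 / (8.314 * 608.15))
D = 4.603e-15 m^2/s


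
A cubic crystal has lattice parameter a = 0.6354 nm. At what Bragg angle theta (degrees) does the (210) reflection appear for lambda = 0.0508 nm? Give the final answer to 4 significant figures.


d = a / sqrt(h^2+k^2+l^2)
d = 0.6354 / sqrt(5) = 0.28416 nm
lambda = 2*d*sin(theta)  =>  sin(theta) = lambda / (2*d)
sin(theta) = 0.0508 / (2 * 0.28416) = 0.0893864
theta = 5.128 deg


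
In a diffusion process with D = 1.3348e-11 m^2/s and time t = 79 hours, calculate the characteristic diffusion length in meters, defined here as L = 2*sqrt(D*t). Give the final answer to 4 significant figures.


t = 79 hr = 284400 s
Diffusion length = 2*sqrt(D*t)
= 2*sqrt(1.3348e-11 * 284400)
= 3.897e-03 m


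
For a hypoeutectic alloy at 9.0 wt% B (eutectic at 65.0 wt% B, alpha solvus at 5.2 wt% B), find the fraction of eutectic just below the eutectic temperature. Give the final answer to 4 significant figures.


f_primary = (C_e - C0) / (C_e - C_alpha_max)
f_primary = (65.0 - 9.0) / (65.0 - 5.2)
f_primary = 0.936455
f_eutectic = 1 - 0.936455 = 0.06355


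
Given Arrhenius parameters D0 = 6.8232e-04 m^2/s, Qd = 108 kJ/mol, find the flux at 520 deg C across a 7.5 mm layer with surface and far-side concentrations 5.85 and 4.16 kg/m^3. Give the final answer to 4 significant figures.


Step 1: D = D0 * exp(-Qd/(R*T))
T = 520 + 273.15 = 793.15 K
D = 6.8232e-04 * exp(-108e3 / (8.314 * 793.15)) = 5.26203e-11 m^2/s
Step 2: J = D * (C1 - C2) / dx
J = 5.26203e-11 * (5.85 - 4.16) / 7.5e-03
J = 1.186e-08 kg/(m^2*s)


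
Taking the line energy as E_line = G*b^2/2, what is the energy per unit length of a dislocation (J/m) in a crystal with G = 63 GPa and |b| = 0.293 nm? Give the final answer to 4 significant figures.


E = G*b^2/2
b = 0.293 nm = 2.93e-10 m
G = 63 GPa = 6.3e+10 Pa
E = 0.5 * 6.3e+10 * (2.93e-10)^2
E = 2.704e-09 J/m


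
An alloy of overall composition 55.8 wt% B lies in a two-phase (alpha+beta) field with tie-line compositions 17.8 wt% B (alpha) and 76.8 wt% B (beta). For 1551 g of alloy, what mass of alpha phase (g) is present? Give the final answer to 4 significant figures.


f_alpha = (C_beta - C0) / (C_beta - C_alpha)
f_alpha = (76.8 - 55.8) / (76.8 - 17.8) = 0.355932
m_alpha = f_alpha * m_total = 0.355932 * 1551 = 552.1 g


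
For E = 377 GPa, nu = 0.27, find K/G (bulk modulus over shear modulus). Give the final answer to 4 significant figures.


G = E / (2*(1+nu))
G = 377 / (2*(1+0.27)) = 148.425 GPa
K = E / (3*(1-2*nu))
K = 377 / (3*(1-2*0.27)) = 273.188 GPa
K/G = 273.188 / 148.425 = 1.841


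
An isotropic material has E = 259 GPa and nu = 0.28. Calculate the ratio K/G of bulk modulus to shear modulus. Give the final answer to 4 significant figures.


G = E / (2*(1+nu))
G = 259 / (2*(1+0.28)) = 101.172 GPa
K = E / (3*(1-2*nu))
K = 259 / (3*(1-2*0.28)) = 196.212 GPa
K/G = 196.212 / 101.172 = 1.939


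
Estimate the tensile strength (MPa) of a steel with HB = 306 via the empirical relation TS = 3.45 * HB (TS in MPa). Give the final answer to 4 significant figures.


TS (MPa) = 3.45 * HB
TS = 3.45 * 306
TS = 1056 MPa


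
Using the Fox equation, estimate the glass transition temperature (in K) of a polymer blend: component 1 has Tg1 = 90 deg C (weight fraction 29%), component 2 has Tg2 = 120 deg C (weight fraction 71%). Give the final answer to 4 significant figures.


1/Tg = w1/Tg1 + w2/Tg2 (in Kelvin)
Tg1 = 363.15 K, Tg2 = 393.15 K
1/Tg = 0.29/363.15 + 0.71/393.15
Tg = 384 K


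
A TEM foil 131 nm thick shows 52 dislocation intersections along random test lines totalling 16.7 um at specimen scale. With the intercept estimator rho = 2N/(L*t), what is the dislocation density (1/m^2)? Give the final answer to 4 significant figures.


rho = 2N / (L * t)
L = 16.7 um = 1.67e-05 m, t = 131 nm = 1.31e-07 m
rho = 2 * 52 / (1.67e-05 * 1.31e-07)
rho = 4.754e+13 1/m^2


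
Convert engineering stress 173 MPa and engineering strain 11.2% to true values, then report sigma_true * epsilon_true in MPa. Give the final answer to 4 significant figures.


sigma_true = sigma_eng * (1 + epsilon_eng)
sigma_true = 173 * (1 + 0.112) = 192.376 MPa
epsilon_true = ln(1 + epsilon_eng)
epsilon_true = ln(1 + 0.112) = 0.10616
sigma_true * epsilon_true = 192.376 * 0.10616 = 20.42 MPa


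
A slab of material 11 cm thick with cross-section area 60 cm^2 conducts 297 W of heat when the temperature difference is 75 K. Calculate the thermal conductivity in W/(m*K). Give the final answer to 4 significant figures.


k = Q*L / (A*dT)
L = 0.11 m, A = 6e-03 m^2
k = 297 * 0.11 / (6e-03 * 75)
k = 72.6 W/(m*K)


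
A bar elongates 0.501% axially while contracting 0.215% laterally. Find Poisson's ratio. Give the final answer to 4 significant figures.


nu = -epsilon_lat / epsilon_axial
Lateral strain is contraction (negative), so using magnitudes:
nu = 0.215 / 0.501
nu = 0.4291


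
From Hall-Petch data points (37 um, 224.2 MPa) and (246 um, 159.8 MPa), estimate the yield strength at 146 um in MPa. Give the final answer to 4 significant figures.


sigma_y = sigma0 + k / sqrt(d)
1/sqrt(d1) = 1/sqrt(3.7e-05) = 164.399;  1/sqrt(d2) = 63.7577
k = (sigma1 - sigma2) / (1/sqrt(d1) - 1/sqrt(d2)) = (224.2 - 159.8) / (164.399 - 63.7577) = 0.639896 MPa*m^0.5
sigma0 = sigma1 - k/sqrt(d1) = 224.2 - 0.639896*164.399 = 119.002 MPa
sigma_y(d3) = 119.002 + 0.639896 / sqrt(1.46e-04) = 172 MPa


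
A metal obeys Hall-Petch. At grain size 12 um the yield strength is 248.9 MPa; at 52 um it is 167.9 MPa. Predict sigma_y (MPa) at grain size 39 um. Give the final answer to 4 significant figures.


sigma_y = sigma0 + k / sqrt(d)
1/sqrt(d1) = 1/sqrt(1.2e-05) = 288.675;  1/sqrt(d2) = 138.675
k = (sigma1 - sigma2) / (1/sqrt(d1) - 1/sqrt(d2)) = (248.9 - 167.9) / (288.675 - 138.675) = 0.54 MPa*m^0.5
sigma0 = sigma1 - k/sqrt(d1) = 248.9 - 0.54*288.675 = 93.0155 MPa
sigma_y(d3) = 93.0155 + 0.54 / sqrt(3.9e-05) = 179.5 MPa


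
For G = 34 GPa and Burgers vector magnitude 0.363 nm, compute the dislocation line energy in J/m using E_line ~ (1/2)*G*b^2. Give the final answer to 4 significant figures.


E = G*b^2/2
b = 0.363 nm = 3.63e-10 m
G = 34 GPa = 3.4e+10 Pa
E = 0.5 * 3.4e+10 * (3.63e-10)^2
E = 2.24e-09 J/m


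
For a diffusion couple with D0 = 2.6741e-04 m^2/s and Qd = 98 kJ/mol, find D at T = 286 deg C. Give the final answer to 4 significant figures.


D = D0 * exp(-Qd / (R*T))
T = 559.15 K
D = 2.6741e-04 * exp(-98e3 / (8.314 * 559.15))
D = 1.87e-13 m^2/s


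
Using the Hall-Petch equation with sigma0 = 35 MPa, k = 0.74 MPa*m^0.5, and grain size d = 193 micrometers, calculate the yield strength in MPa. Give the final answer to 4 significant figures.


sigma_y = sigma0 + k / sqrt(d)
d = 193 um = 1.93e-04 m
sigma_y = 35 + 0.74 / sqrt(1.93e-04)
sigma_y = 88.27 MPa


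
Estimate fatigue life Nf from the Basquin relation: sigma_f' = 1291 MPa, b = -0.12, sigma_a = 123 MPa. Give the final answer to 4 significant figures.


sigma_a = sigma_f' * (2*Nf)^b
2*Nf = (sigma_a / sigma_f')^(1/b)
2*Nf = (123 / 1291)^(1/-0.12)
2*Nf = 3.22485e+08
Nf = 1.612e+08 cycles


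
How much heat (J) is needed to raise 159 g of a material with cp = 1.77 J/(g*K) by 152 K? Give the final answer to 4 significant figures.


Q = m * cp * dT
Q = 159 * 1.77 * 152
Q = 42780 J


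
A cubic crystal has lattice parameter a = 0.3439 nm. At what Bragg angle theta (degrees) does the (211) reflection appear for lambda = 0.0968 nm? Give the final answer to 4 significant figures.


d = a / sqrt(h^2+k^2+l^2)
d = 0.3439 / sqrt(6) = 0.140397 nm
lambda = 2*d*sin(theta)  =>  sin(theta) = lambda / (2*d)
sin(theta) = 0.0968 / (2 * 0.140397) = 0.344738
theta = 20.17 deg


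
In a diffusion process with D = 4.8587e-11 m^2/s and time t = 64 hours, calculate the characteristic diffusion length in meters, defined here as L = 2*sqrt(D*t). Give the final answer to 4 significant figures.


t = 64 hr = 230400 s
Diffusion length = 2*sqrt(D*t)
= 2*sqrt(4.8587e-11 * 230400)
= 6.692e-03 m


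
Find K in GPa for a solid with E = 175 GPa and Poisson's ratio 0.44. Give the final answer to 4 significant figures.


K = E / (3*(1-2*nu))
K = 175 / (3*(1-2*0.44))
K = 486.1 GPa


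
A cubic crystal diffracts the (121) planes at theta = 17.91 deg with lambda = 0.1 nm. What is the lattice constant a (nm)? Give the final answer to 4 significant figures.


d = lambda / (2*sin(theta))
d = 0.1 / (2*sin(17.91 deg))
d = 0.16259 nm
a = d * sqrt(h^2+k^2+l^2) = 0.16259 * sqrt(6)
a = 0.3983 nm


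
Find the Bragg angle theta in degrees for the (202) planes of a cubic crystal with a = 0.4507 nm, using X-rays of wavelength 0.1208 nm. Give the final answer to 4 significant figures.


d = a / sqrt(h^2+k^2+l^2)
d = 0.4507 / sqrt(8) = 0.159347 nm
lambda = 2*d*sin(theta)  =>  sin(theta) = lambda / (2*d)
sin(theta) = 0.1208 / (2 * 0.159347) = 0.379048
theta = 22.27 deg


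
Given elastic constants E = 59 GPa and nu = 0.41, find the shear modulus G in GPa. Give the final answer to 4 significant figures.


G = E / (2*(1+nu))
G = 59 / (2*(1+0.41))
G = 20.92 GPa


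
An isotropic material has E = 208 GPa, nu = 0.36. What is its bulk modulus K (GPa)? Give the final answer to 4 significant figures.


K = E / (3*(1-2*nu))
K = 208 / (3*(1-2*0.36))
K = 247.6 GPa


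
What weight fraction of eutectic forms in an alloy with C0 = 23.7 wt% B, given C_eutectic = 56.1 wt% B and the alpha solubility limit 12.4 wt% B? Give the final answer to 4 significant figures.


f_primary = (C_e - C0) / (C_e - C_alpha_max)
f_primary = (56.1 - 23.7) / (56.1 - 12.4)
f_primary = 0.741419
f_eutectic = 1 - 0.741419 = 0.2586


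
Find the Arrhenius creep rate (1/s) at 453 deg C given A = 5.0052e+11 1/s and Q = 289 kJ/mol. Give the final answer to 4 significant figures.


rate = A * exp(-Q / (R*T))
T = 453 + 273.15 = 726.15 K
rate = 5.0052e+11 * exp(-289e3 / (8.314 * 726.15))
rate = 8.125e-10 1/s


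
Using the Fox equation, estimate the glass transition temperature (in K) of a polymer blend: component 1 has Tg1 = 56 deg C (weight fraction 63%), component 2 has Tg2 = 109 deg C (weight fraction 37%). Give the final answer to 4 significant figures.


1/Tg = w1/Tg1 + w2/Tg2 (in Kelvin)
Tg1 = 329.15 K, Tg2 = 382.15 K
1/Tg = 0.63/329.15 + 0.37/382.15
Tg = 347 K


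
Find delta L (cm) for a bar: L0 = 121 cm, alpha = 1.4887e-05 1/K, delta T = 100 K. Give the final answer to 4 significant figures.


dL = L0 * alpha * dT
dL = 121 * 1.4887e-05 * 100
dL = 0.1801 cm


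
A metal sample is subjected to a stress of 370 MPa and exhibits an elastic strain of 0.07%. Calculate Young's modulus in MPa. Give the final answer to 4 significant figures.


E = sigma / epsilon
epsilon = 0.07% = 7e-04
E = 370 / 7e-04
E = 528600 MPa


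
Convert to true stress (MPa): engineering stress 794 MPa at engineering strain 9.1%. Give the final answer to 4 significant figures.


sigma_true = sigma_eng * (1 + epsilon_eng)
sigma_true = 794 * (1 + 0.091)
sigma_true = 866.3 MPa


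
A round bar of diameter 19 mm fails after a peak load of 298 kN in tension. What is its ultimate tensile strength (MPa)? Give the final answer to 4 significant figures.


A0 = pi*(d/2)^2 = pi*(19/2)^2 = 283.529 mm^2
UTS = F_max / A0 = 298*1000 / 283.529
UTS = 1051 MPa


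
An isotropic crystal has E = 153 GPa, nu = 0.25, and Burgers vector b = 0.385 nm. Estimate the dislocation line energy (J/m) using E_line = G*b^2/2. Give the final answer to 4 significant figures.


Step 1: G = E / (2*(1+nu))
G = 153 / (2*(1+0.25)) = 61.2 GPa = 6.12e+10 Pa
Step 2: E_line = G*b^2/2
b = 0.385 nm = 3.85e-10 m
E_line = 0.5 * 6.12e+10 * (3.85e-10)^2 = 4.536e-09 J/m


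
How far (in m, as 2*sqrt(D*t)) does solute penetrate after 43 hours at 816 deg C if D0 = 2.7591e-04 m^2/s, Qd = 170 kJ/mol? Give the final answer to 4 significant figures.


Step 1: D = D0 * exp(-Qd/(R*T))
T = 1089.15 K
D = 2.7591e-04 * exp(-170e3 / (8.314 * 1089.15)) = 1.93833e-12 m^2/s
Step 2: L = 2*sqrt(D*t)
t = 43 h = 154800 s
L = 2*sqrt(1.93833e-12 * 154800) = 1.096e-03 m


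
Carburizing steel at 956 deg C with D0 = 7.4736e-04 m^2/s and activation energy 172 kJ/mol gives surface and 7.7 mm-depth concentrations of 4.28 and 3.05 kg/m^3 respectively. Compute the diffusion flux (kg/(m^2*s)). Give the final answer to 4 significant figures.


Step 1: D = D0 * exp(-Qd/(R*T))
T = 956 + 273.15 = 1229.15 K
D = 7.4736e-04 * exp(-172e3 / (8.314 * 1229.15)) = 3.66318e-11 m^2/s
Step 2: J = D * (C1 - C2) / dx
J = 3.66318e-11 * (4.28 - 3.05) / 7.7e-03
J = 5.852e-09 kg/(m^2*s)


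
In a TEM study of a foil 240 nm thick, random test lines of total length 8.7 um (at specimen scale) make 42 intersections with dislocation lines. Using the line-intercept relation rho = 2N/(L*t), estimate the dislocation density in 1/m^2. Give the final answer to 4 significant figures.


rho = 2N / (L * t)
L = 8.7 um = 8.7e-06 m, t = 240 nm = 2.4e-07 m
rho = 2 * 42 / (8.7e-06 * 2.4e-07)
rho = 4.023e+13 1/m^2


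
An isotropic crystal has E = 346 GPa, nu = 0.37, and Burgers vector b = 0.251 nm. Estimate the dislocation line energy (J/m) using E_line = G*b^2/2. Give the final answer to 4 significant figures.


Step 1: G = E / (2*(1+nu))
G = 346 / (2*(1+0.37)) = 126.277 GPa = 1.26277e+11 Pa
Step 2: E_line = G*b^2/2
b = 0.251 nm = 2.51e-10 m
E_line = 0.5 * 1.26277e+11 * (2.51e-10)^2 = 3.978e-09 J/m


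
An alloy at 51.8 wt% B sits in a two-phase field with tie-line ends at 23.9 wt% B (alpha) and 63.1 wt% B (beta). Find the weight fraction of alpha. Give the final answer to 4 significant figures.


f_alpha = (C_beta - C0) / (C_beta - C_alpha)
f_alpha = (63.1 - 51.8) / (63.1 - 23.9)
f_alpha = 0.2883


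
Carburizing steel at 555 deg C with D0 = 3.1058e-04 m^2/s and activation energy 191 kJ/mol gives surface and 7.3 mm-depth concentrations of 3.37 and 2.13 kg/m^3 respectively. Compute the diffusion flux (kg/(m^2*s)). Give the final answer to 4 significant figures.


Step 1: D = D0 * exp(-Qd/(R*T))
T = 555 + 273.15 = 828.15 K
D = 3.1058e-04 * exp(-191e3 / (8.314 * 828.15)) = 2.78372e-16 m^2/s
Step 2: J = D * (C1 - C2) / dx
J = 2.78372e-16 * (3.37 - 2.13) / 7.3e-03
J = 4.729e-14 kg/(m^2*s)


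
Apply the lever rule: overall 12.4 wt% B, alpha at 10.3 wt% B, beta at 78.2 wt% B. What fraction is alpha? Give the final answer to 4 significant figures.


f_alpha = (C_beta - C0) / (C_beta - C_alpha)
f_alpha = (78.2 - 12.4) / (78.2 - 10.3)
f_alpha = 0.9691


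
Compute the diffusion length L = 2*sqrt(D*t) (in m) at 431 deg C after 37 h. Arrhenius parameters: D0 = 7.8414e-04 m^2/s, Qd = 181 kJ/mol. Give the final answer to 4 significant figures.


Step 1: D = D0 * exp(-Qd/(R*T))
T = 704.15 K
D = 7.8414e-04 * exp(-181e3 / (8.314 * 704.15)) = 2.93174e-17 m^2/s
Step 2: L = 2*sqrt(D*t)
t = 37 h = 133200 s
L = 2*sqrt(2.93174e-17 * 133200) = 3.952e-06 m


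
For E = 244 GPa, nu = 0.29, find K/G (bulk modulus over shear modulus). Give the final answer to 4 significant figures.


G = E / (2*(1+nu))
G = 244 / (2*(1+0.29)) = 94.5736 GPa
K = E / (3*(1-2*nu))
K = 244 / (3*(1-2*0.29)) = 193.651 GPa
K/G = 193.651 / 94.5736 = 2.048


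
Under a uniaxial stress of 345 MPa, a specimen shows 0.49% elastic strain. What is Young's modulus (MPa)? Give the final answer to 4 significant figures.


E = sigma / epsilon
epsilon = 0.49% = 4.9e-03
E = 345 / 4.9e-03
E = 70410 MPa


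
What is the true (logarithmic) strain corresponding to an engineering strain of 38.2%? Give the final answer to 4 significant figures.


epsilon_true = ln(1 + epsilon_eng)
epsilon_true = ln(1 + 0.382)
epsilon_true = 0.3235


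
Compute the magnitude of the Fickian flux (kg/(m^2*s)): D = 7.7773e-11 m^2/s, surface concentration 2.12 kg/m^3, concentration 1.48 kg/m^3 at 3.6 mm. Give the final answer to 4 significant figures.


J = -D * (dC/dx) = D * (C1 - C2) / dx
J = 7.7773e-11 * (2.12 - 1.48) / 3.6e-03
J = 1.383e-08 kg/(m^2*s)


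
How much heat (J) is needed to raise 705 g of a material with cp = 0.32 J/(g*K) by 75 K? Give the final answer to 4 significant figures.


Q = m * cp * dT
Q = 705 * 0.32 * 75
Q = 16920 J


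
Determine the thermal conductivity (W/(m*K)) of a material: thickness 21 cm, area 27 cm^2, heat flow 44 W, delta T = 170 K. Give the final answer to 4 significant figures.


k = Q*L / (A*dT)
L = 0.21 m, A = 2.7e-03 m^2
k = 44 * 0.21 / (2.7e-03 * 170)
k = 20.13 W/(m*K)


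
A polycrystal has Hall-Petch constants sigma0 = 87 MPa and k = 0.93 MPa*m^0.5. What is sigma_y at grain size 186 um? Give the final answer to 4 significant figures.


sigma_y = sigma0 + k / sqrt(d)
d = 186 um = 1.86e-04 m
sigma_y = 87 + 0.93 / sqrt(1.86e-04)
sigma_y = 155.2 MPa


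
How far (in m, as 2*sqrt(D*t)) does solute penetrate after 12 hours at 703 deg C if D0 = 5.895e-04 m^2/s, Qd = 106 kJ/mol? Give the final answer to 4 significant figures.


Step 1: D = D0 * exp(-Qd/(R*T))
T = 976.15 K
D = 5.895e-04 * exp(-106e3 / (8.314 * 976.15)) = 1.25351e-09 m^2/s
Step 2: L = 2*sqrt(D*t)
t = 12 h = 43200 s
L = 2*sqrt(1.25351e-09 * 43200) = 0.01472 m


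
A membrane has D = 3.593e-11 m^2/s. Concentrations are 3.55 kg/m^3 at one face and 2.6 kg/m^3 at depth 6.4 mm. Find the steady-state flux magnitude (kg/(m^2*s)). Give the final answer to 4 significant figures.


J = -D * (dC/dx) = D * (C1 - C2) / dx
J = 3.593e-11 * (3.55 - 2.6) / 6.4e-03
J = 5.333e-09 kg/(m^2*s)


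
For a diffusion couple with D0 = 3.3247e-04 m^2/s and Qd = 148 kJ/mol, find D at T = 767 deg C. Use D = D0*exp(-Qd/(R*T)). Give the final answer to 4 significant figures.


D = D0 * exp(-Qd / (R*T))
T = 1040.15 K
D = 3.3247e-04 * exp(-148e3 / (8.314 * 1040.15))
D = 1.228e-11 m^2/s


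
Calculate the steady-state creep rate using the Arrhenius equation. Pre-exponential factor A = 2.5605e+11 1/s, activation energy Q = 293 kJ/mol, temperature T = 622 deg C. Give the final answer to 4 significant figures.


rate = A * exp(-Q / (R*T))
T = 622 + 273.15 = 895.15 K
rate = 2.5605e+11 * exp(-293e3 / (8.314 * 895.15))
rate = 2.043e-06 1/s


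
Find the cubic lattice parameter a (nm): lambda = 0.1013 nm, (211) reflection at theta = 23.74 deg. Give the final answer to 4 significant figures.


d = lambda / (2*sin(theta))
d = 0.1013 / (2*sin(23.74 deg))
d = 0.125811 nm
a = d * sqrt(h^2+k^2+l^2) = 0.125811 * sqrt(6)
a = 0.3082 nm


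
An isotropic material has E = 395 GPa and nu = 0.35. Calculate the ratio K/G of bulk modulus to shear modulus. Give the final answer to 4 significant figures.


G = E / (2*(1+nu))
G = 395 / (2*(1+0.35)) = 146.296 GPa
K = E / (3*(1-2*nu))
K = 395 / (3*(1-2*0.35)) = 438.889 GPa
K/G = 438.889 / 146.296 = 3


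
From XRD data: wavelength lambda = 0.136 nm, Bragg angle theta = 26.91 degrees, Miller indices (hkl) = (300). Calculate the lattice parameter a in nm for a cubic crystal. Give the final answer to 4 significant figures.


d = lambda / (2*sin(theta))
d = 0.136 / (2*sin(26.91 deg))
d = 0.150246 nm
a = d * sqrt(h^2+k^2+l^2) = 0.150246 * sqrt(9)
a = 0.4507 nm


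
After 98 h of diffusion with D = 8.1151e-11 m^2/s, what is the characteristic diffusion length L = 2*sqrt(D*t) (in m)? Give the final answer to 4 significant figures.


t = 98 hr = 352800 s
Diffusion length = 2*sqrt(D*t)
= 2*sqrt(8.1151e-11 * 352800)
= 0.0107 m


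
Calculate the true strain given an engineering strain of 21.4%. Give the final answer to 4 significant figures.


epsilon_true = ln(1 + epsilon_eng)
epsilon_true = ln(1 + 0.214)
epsilon_true = 0.1939


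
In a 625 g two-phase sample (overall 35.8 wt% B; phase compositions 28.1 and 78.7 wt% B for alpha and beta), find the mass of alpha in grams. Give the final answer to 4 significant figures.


f_alpha = (C_beta - C0) / (C_beta - C_alpha)
f_alpha = (78.7 - 35.8) / (78.7 - 28.1) = 0.847826
m_alpha = f_alpha * m_total = 0.847826 * 625 = 529.9 g


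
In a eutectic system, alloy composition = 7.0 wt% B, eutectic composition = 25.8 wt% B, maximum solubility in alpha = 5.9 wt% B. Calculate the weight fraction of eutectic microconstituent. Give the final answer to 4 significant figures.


f_primary = (C_e - C0) / (C_e - C_alpha_max)
f_primary = (25.8 - 7.0) / (25.8 - 5.9)
f_primary = 0.944724
f_eutectic = 1 - 0.944724 = 0.05528


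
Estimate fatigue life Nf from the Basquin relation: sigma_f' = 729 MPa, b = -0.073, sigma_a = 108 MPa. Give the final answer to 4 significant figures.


sigma_a = sigma_f' * (2*Nf)^b
2*Nf = (sigma_a / sigma_f')^(1/b)
2*Nf = (108 / 729)^(1/-0.073)
2*Nf = 2.29259e+11
Nf = 1.146e+11 cycles


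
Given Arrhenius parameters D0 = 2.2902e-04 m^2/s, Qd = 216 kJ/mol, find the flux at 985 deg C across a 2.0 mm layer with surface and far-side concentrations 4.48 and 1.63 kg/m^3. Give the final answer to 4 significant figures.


Step 1: D = D0 * exp(-Qd/(R*T))
T = 985 + 273.15 = 1258.15 K
D = 2.2902e-04 * exp(-216e3 / (8.314 * 1258.15)) = 2.46532e-13 m^2/s
Step 2: J = D * (C1 - C2) / dx
J = 2.46532e-13 * (4.48 - 1.63) / 2e-03
J = 3.513e-10 kg/(m^2*s)


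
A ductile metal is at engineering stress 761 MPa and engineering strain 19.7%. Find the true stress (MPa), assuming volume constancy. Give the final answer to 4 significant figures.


sigma_true = sigma_eng * (1 + epsilon_eng)
sigma_true = 761 * (1 + 0.197)
sigma_true = 910.9 MPa


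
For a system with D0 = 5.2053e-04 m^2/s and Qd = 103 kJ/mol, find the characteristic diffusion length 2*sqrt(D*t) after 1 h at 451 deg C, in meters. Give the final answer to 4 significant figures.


Step 1: D = D0 * exp(-Qd/(R*T))
T = 724.15 K
D = 5.2053e-04 * exp(-103e3 / (8.314 * 724.15)) = 1.9344e-11 m^2/s
Step 2: L = 2*sqrt(D*t)
t = 1 h = 3600 s
L = 2*sqrt(1.9344e-11 * 3600) = 5.278e-04 m


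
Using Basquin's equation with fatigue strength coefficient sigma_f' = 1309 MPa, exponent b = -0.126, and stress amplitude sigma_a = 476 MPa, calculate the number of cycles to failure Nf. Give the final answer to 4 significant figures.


sigma_a = sigma_f' * (2*Nf)^b
2*Nf = (sigma_a / sigma_f')^(1/b)
2*Nf = (476 / 1309)^(1/-0.126)
2*Nf = 3067.38
Nf = 1534 cycles


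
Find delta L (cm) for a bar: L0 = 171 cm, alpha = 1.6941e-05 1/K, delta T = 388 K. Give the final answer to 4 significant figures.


dL = L0 * alpha * dT
dL = 171 * 1.6941e-05 * 388
dL = 1.124 cm


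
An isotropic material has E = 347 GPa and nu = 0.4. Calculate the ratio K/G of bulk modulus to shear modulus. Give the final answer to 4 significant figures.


G = E / (2*(1+nu))
G = 347 / (2*(1+0.4)) = 123.929 GPa
K = E / (3*(1-2*nu))
K = 347 / (3*(1-2*0.4)) = 578.333 GPa
K/G = 578.333 / 123.929 = 4.667


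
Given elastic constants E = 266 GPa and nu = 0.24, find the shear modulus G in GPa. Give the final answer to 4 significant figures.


G = E / (2*(1+nu))
G = 266 / (2*(1+0.24))
G = 107.3 GPa


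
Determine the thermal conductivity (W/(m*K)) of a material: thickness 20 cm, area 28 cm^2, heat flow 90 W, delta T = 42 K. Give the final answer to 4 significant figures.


k = Q*L / (A*dT)
L = 0.2 m, A = 2.8e-03 m^2
k = 90 * 0.2 / (2.8e-03 * 42)
k = 153.1 W/(m*K)


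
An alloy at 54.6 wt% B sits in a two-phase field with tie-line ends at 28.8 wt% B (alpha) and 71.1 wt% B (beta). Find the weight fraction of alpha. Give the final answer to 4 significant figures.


f_alpha = (C_beta - C0) / (C_beta - C_alpha)
f_alpha = (71.1 - 54.6) / (71.1 - 28.8)
f_alpha = 0.3901


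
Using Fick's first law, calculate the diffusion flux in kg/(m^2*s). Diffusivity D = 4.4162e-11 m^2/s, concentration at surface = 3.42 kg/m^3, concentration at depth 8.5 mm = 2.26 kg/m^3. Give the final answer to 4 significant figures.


J = -D * (dC/dx) = D * (C1 - C2) / dx
J = 4.4162e-11 * (3.42 - 2.26) / 8.5e-03
J = 6.027e-09 kg/(m^2*s)


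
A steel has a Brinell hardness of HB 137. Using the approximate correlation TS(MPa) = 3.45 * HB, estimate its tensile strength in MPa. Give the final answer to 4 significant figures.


TS (MPa) = 3.45 * HB
TS = 3.45 * 137
TS = 472.7 MPa


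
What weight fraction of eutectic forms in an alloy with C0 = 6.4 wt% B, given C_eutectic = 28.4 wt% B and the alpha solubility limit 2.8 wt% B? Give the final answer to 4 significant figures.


f_primary = (C_e - C0) / (C_e - C_alpha_max)
f_primary = (28.4 - 6.4) / (28.4 - 2.8)
f_primary = 0.859375
f_eutectic = 1 - 0.859375 = 0.1406


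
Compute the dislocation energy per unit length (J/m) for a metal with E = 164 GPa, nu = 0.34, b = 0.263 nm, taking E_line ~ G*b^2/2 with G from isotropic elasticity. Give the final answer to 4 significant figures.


Step 1: G = E / (2*(1+nu))
G = 164 / (2*(1+0.34)) = 61.194 GPa = 6.1194e+10 Pa
Step 2: E_line = G*b^2/2
b = 0.263 nm = 2.63e-10 m
E_line = 0.5 * 6.1194e+10 * (2.63e-10)^2 = 2.116e-09 J/m


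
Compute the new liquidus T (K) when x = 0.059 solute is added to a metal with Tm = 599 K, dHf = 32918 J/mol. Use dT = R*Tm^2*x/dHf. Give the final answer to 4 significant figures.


dT = R*Tm^2*x / dHf
dT = 8.314 * 599^2 * 0.059 / 32918
dT = 5.34666 K
T_new = 599 - 5.34666 = 593.7 K


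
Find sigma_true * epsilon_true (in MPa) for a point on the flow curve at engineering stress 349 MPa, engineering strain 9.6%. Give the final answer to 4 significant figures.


sigma_true = sigma_eng * (1 + epsilon_eng)
sigma_true = 349 * (1 + 0.096) = 382.504 MPa
epsilon_true = ln(1 + epsilon_eng)
epsilon_true = ln(1 + 0.096) = 0.0916672
sigma_true * epsilon_true = 382.504 * 0.0916672 = 35.06 MPa


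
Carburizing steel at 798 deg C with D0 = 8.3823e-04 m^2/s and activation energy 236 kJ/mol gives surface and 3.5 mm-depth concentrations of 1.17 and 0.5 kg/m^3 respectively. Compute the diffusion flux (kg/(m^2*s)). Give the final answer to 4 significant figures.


Step 1: D = D0 * exp(-Qd/(R*T))
T = 798 + 273.15 = 1071.15 K
D = 8.3823e-04 * exp(-236e3 / (8.314 * 1071.15)) = 2.5966e-15 m^2/s
Step 2: J = D * (C1 - C2) / dx
J = 2.5966e-15 * (1.17 - 0.5) / 3.5e-03
J = 4.971e-13 kg/(m^2*s)


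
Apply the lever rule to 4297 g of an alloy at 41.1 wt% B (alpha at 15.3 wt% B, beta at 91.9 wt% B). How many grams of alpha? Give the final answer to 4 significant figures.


f_alpha = (C_beta - C0) / (C_beta - C_alpha)
f_alpha = (91.9 - 41.1) / (91.9 - 15.3) = 0.663185
m_alpha = f_alpha * m_total = 0.663185 * 4297 = 2850 g


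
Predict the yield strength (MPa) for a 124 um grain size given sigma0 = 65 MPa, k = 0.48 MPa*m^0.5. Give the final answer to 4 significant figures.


sigma_y = sigma0 + k / sqrt(d)
d = 124 um = 1.24e-04 m
sigma_y = 65 + 0.48 / sqrt(1.24e-04)
sigma_y = 108.1 MPa


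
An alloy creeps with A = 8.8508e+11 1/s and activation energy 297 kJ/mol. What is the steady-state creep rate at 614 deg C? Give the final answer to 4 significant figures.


rate = A * exp(-Q / (R*T))
T = 614 + 273.15 = 887.15 K
rate = 8.8508e+11 * exp(-297e3 / (8.314 * 887.15))
rate = 2.879e-06 1/s


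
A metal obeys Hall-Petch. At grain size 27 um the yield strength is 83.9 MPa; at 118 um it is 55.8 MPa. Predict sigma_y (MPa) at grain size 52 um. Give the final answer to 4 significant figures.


sigma_y = sigma0 + k / sqrt(d)
1/sqrt(d1) = 1/sqrt(2.7e-05) = 192.45;  1/sqrt(d2) = 92.0575
k = (sigma1 - sigma2) / (1/sqrt(d1) - 1/sqrt(d2)) = (83.9 - 55.8) / (192.45 - 92.0575) = 0.279901 MPa*m^0.5
sigma0 = sigma1 - k/sqrt(d1) = 83.9 - 0.279901*192.45 = 30.033 MPa
sigma_y(d3) = 30.033 + 0.279901 / sqrt(5.2e-05) = 68.85 MPa


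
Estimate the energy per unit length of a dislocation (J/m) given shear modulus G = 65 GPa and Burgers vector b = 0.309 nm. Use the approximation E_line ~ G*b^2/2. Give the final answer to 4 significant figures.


E = G*b^2/2
b = 0.309 nm = 3.09e-10 m
G = 65 GPa = 6.5e+10 Pa
E = 0.5 * 6.5e+10 * (3.09e-10)^2
E = 3.103e-09 J/m


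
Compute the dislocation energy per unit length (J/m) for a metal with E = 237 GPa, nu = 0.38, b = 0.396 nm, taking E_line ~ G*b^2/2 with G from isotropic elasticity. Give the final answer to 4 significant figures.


Step 1: G = E / (2*(1+nu))
G = 237 / (2*(1+0.38)) = 85.8696 GPa = 8.58696e+10 Pa
Step 2: E_line = G*b^2/2
b = 0.396 nm = 3.96e-10 m
E_line = 0.5 * 8.58696e+10 * (3.96e-10)^2 = 6.733e-09 J/m


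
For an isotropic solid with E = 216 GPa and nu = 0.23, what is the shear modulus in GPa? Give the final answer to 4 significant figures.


G = E / (2*(1+nu))
G = 216 / (2*(1+0.23))
G = 87.8 GPa


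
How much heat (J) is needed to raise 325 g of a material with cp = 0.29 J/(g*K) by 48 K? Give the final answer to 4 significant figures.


Q = m * cp * dT
Q = 325 * 0.29 * 48
Q = 4524 J


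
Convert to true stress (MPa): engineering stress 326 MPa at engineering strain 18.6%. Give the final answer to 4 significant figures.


sigma_true = sigma_eng * (1 + epsilon_eng)
sigma_true = 326 * (1 + 0.186)
sigma_true = 386.6 MPa


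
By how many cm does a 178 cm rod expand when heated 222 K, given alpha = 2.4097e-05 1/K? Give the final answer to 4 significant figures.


dL = L0 * alpha * dT
dL = 178 * 2.4097e-05 * 222
dL = 0.9522 cm


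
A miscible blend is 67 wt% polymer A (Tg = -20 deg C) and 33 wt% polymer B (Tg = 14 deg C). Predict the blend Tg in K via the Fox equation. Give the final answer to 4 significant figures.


1/Tg = w1/Tg1 + w2/Tg2 (in Kelvin)
Tg1 = 253.15 K, Tg2 = 287.15 K
1/Tg = 0.67/253.15 + 0.33/287.15
Tg = 263.4 K
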